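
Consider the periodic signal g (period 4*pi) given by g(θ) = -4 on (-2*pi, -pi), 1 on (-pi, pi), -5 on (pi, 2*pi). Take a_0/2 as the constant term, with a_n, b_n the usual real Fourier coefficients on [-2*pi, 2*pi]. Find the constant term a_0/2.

-7/4

a_0 = (1/(2*pi)) ∫_{-2*pi}^{2*pi} g(θ) dθ = (1/(2*pi)) · (-7*pi) = -7/2.
So the constant term a_0/2 = -7/4.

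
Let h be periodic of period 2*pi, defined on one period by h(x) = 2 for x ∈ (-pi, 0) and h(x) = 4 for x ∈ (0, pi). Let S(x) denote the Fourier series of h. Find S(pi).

3

At x = pi the one-sided limits are h(pi^-) = 4 and h(pi^+) = 2.
By Dirichlet's theorem the series converges to their average, [(4) + (2)]/2 = 3.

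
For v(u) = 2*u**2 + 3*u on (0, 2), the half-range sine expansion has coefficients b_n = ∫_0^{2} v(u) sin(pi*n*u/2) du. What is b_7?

b_7 = ∫_0^{2} (2*u**2 + 3*u) sin(7*pi*u/2) du.
Integrating by parts twice (tabular method), an antiderivative of (2*u**2 + 3*u) sin(7*pi*u/2) is -4*u**2*cos(7*pi*u/2)/(7*pi) + 16*u*sin(7*pi*u/2)/(49*pi**2) - 6*u*cos(7*pi*u/2)/(7*pi) + 12*sin(7*pi*u/2)/(49*pi**2) + 32*cos(7*pi*u/2)/(343*pi**3); evaluating from 0 to 2: ∫_{0}^{2} (2*u**2 + 3*u) sin(7*pi*u/2) du = (-32/(343*pi**3) + 4/pi) - (32/(343*pi**3)) = -64/(343*pi**3) + 4/pi.
Hence b_7 = -64/(343*pi**3) + 4/pi.

-64/(343*pi**3) + 4/pi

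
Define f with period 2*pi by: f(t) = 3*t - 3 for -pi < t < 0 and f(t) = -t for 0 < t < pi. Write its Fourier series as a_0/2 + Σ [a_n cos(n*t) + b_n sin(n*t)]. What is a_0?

-2*pi - 3

a_0 = 1/pi ∫_{-pi}^{pi} f(t) dt = 1/pi · (-pi*(3 + 2*pi)) = -2*pi - 3.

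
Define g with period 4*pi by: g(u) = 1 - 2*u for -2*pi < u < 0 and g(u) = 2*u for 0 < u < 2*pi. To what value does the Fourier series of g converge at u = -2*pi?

1/2 + 4*pi

At u = -2*pi the one-sided limits are g(-2*pi^-) = 4*pi and g(-2*pi^+) = 1 + 4*pi.
By Dirichlet's theorem the series converges to their average, [(4*pi) + (1 + 4*pi)]/2 = 1/2 + 4*pi.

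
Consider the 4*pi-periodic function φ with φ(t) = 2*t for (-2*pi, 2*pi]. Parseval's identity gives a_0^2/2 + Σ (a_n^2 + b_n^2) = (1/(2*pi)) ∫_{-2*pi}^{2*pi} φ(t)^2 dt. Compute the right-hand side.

(1/(2*pi)) ∫_{-2*pi}^{2*pi} φ(t)^2 dt = (1/(2*pi)) · (64*pi**3/3) = 32*pi**2/3.

32*pi**2/3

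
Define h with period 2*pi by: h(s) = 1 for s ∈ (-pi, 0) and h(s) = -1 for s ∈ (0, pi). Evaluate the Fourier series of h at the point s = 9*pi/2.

s = 9*pi/2 differs from s = pi/2 by 2 full period(s), and the series is 2*pi-periodic.
h is continuous at s = pi/2 with value -1, so the series converges to -1 there.

-1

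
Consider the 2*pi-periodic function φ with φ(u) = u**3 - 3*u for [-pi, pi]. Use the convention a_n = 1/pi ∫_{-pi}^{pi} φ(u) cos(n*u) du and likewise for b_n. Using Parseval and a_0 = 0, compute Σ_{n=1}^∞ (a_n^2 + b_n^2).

2*pi**2*(-42*pi**2 + 105 + 5*pi**4)/35

Parseval: a_0^2/2 + Σ_{n≥1} (a_n^2+b_n^2) = 1/pi ∫_{-pi}^{pi} φ(u)^2 du = 2*pi**2*(-42*pi**2 + 105 + 5*pi**4)/35.
Subtract a_0^2/2 = 0: Σ (a_n^2+b_n^2) = 2*pi**2*(-42*pi**2 + 105 + 5*pi**4)/35.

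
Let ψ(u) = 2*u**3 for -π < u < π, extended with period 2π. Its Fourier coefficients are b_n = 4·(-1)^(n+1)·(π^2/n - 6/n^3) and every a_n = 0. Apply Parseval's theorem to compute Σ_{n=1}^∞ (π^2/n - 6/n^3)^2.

pi**6/14

Parseval: Σ b_n^2 = (1/π) ∫_{-π}^{π} ψ(u)^2 du = 8*pi**6/7.
b_n^2 = 16·(π^2/n - 6/n^3)^2, so the sum equals (8*pi**6/7)/16 = pi**6/14.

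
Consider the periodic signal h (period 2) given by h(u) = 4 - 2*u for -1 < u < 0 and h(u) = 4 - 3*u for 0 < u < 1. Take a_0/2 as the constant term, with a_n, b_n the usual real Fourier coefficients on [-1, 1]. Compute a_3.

a_3 = ∫_{-1}^{1} h(u) cos(3*pi*u) du.
Split the integral at the breakpoints.
Integrating by parts (boundary term plus one more integral), an antiderivative of (4 - 2*u) cos(3*pi*u) is -2*u*sin(3*pi*u)/(3*pi) + 4*sin(3*pi*u)/(3*pi) - 2*cos(3*pi*u)/(9*pi**2); evaluating from -1 to 0: ∫_{-1}^{0} (4 - 2*u) cos(3*pi*u) du = (-2/(9*pi**2)) - (2/(9*pi**2)) = -4/(9*pi**2).
Integrating by parts (boundary term plus one more integral), an antiderivative of (4 - 3*u) cos(3*pi*u) is -u*sin(3*pi*u)/pi + 4*sin(3*pi*u)/(3*pi) - cos(3*pi*u)/(3*pi**2); evaluating from 0 to 1: ∫_{0}^{1} (4 - 3*u) cos(3*pi*u) du = (1/(3*pi**2)) - (-1/(3*pi**2)) = 2/(3*pi**2).
Summing the pieces gives a_3 = 2/(9*pi**2).

2/(9*pi**2)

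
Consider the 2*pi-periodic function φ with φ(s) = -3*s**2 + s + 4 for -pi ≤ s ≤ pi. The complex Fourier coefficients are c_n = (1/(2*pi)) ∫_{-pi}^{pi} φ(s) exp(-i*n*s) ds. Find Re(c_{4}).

Since φ is real-valued, Re(c_{4}) = (1/(2*pi)) ∫_{-pi}^{pi} φ(s) cos(4*s) ds = a_{4}/2.
Integrating by parts twice (tabular method), an antiderivative of (-3*s**2 + s + 4) cos(4*s) is -3*s**2*sin(4*s)/4 + s*sin(4*s)/4 - 3*s*cos(4*s)/8 + 35*sin(4*s)/32 + cos(4*s)/16; evaluating from -pi to pi: ∫_{-pi}^{pi} (-3*s**2 + s + 4) cos(4*s) ds = (1/16 - 3*pi/8) - (1/16 + 3*pi/8) = -3*pi/4.
Hence Re(c_{4}) = (1/(2*pi))·(-3*pi/4) = -3/8.

-3/8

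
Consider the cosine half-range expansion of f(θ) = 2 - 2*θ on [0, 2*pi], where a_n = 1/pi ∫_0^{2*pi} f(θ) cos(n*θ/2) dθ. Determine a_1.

a_1 = 1/pi ∫_0^{2*pi} (2 - 2*θ) cos(θ/2) dθ.
Integrating by parts (boundary term plus one more integral), an antiderivative of (2 - 2*θ) cos(θ/2) is -4*θ*sin(θ/2) + 4*sin(θ/2) - 8*cos(θ/2); evaluating from 0 to 2*pi: ∫_{0}^{2*pi} (2 - 2*θ) cos(θ/2) dθ = (8) - (-8) = 16.
Hence a_1 = (1/pi)·(16) = 16/pi.

16/pi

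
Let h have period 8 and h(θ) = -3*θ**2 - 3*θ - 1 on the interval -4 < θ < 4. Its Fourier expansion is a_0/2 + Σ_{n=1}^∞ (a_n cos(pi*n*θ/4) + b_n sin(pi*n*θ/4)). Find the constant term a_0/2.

a_0 = 1/4 ∫_{-4}^{4} h(θ) dθ = 1/4 · (-136) = -34.
So the constant term a_0/2 = -17.

-17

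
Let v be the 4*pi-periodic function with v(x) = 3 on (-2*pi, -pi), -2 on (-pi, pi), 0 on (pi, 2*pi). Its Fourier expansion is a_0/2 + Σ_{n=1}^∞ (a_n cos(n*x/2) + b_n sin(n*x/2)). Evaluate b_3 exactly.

b_3 = (1/(2*pi)) ∫_{-2*pi}^{2*pi} v(x) sin(3*x/2) dx.
Split the integral at the breakpoints.
Directly, an antiderivative of (3) sin(3*x/2) is -2*cos(3*x/2); evaluating from -2*pi to -pi: ∫_{-2*pi}^{-pi} (3) sin(3*x/2) dx = (0) - (2) = -2.
Directly, an antiderivative of (-2) sin(3*x/2) is 4*cos(3*x/2)/3; evaluating from -pi to pi: ∫_{-pi}^{pi} (-2) sin(3*x/2) dx = (0) - (0) = 0.
∫_{pi}^{2*pi} (0) sin(3*x/2) dx = 0.
Summing the pieces and multiplying by (1/(2*pi)) gives b_3 = -1/pi.

-1/pi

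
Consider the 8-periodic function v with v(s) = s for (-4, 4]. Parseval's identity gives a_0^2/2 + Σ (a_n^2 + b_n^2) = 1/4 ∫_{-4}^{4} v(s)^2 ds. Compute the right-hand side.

1/4 ∫_{-4}^{4} v(s)^2 ds = 1/4 · (128/3) = 32/3.

32/3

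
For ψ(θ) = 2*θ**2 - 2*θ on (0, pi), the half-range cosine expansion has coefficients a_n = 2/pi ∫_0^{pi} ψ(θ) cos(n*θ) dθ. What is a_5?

a_5 = 2/pi ∫_0^{pi} (2*θ**2 - 2*θ) cos(5*θ) dθ.
Integrating by parts twice (tabular method), an antiderivative of (2*θ**2 - 2*θ) cos(5*θ) is 2*θ**2*sin(5*θ)/5 - 2*θ*sin(5*θ)/5 + 4*θ*cos(5*θ)/25 - 4*sin(5*θ)/125 - 2*cos(5*θ)/25; evaluating from 0 to pi: ∫_{0}^{pi} (2*θ**2 - 2*θ) cos(5*θ) dθ = (2/25 - 4*pi/25) - (-2/25) = 4/25 - 4*pi/25.
Hence a_5 = (2/pi)·(4/25 - 4*pi/25) = 8*(1 - pi)/(25*pi).

8*(1 - pi)/(25*pi)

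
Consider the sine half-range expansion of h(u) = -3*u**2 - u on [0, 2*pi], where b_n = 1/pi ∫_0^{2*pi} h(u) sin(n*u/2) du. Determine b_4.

b_4 = 1/pi ∫_0^{2*pi} (-3*u**2 - u) sin(2*u) du.
Integrating by parts twice (tabular method), an antiderivative of (-3*u**2 - u) sin(2*u) is 3*u**2*cos(2*u)/2 - 3*u*sin(2*u)/2 + u*cos(2*u)/2 - sin(2*u)/4 - 3*cos(2*u)/4; evaluating from 0 to 2*pi: ∫_{0}^{2*pi} (-3*u**2 - u) sin(2*u) du = (-3/4 + pi + 6*pi**2) - (-3/4) = pi*(1 + 6*pi).
Hence b_4 = (1/pi)·(pi*(1 + 6*pi)) = 1 + 6*pi.

1 + 6*pi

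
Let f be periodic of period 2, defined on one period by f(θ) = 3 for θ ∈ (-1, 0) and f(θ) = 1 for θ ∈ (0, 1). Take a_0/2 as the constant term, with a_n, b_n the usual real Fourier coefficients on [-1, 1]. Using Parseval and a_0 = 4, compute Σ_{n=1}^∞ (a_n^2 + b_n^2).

2

Parseval: a_0^2/2 + Σ_{n≥1} (a_n^2+b_n^2) = ∫_{-1}^{1} f(θ)^2 dθ = 10.
Subtract a_0^2/2 = 8: Σ (a_n^2+b_n^2) = 2.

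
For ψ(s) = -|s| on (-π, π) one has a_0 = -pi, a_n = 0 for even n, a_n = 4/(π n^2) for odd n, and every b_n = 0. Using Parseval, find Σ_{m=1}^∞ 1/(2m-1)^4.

Parseval: a_0^2/2 + Σ a_n^2 = (1/π) ∫_{-π}^{π} ψ(s)^2 ds = 2*pi**2/3.
Subtract a_0^2/2 = pi**2/2: Σ a_n^2 = pi**2/6.
Only odd n contribute, with a_n^2 = 16/(π^2 n^4), so Σ_{m≥1} 1/(2m-1)^4 = π^2·(pi**2/6)/16 = pi**4/96.

pi**4/96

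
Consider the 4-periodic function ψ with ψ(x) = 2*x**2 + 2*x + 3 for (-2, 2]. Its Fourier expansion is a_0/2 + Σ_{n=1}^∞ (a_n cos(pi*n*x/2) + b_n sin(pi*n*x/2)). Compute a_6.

8/(9*pi**2)

a_6 = 1/2 ∫_{-2}^{2} ψ(x) cos(3*pi*x) dx.
Integrating by parts twice (tabular method), an antiderivative of (2*x**2 + 2*x + 3) cos(3*pi*x) is 2*x**2*sin(3*pi*x)/(3*pi) + 2*x*sin(3*pi*x)/(3*pi) + 4*x*cos(3*pi*x)/(9*pi**2) - 4*sin(3*pi*x)/(27*pi**3) + sin(3*pi*x)/pi + 2*cos(3*pi*x)/(9*pi**2); evaluating from -2 to 2: ∫_{-2}^{2} (2*x**2 + 2*x + 3) cos(3*pi*x) dx = (10/(9*pi**2)) - (-2/(3*pi**2)) = 16/(9*pi**2).
Hence a_6 = (1/2)·(16/(9*pi**2)) = 8/(9*pi**2).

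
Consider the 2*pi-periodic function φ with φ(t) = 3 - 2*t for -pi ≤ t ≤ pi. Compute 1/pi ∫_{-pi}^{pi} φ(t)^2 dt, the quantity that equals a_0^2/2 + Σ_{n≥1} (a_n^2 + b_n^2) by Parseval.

1/pi ∫_{-pi}^{pi} φ(t)^2 dt = 1/pi · (18*pi + 8*pi**3/3) = 18 + 8*pi**2/3.

18 + 8*pi**2/3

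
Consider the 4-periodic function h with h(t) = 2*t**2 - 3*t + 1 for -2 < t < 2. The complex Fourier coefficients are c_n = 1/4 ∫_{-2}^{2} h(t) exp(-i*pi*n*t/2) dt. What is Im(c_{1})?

6/pi

Since h is real-valued, Im(c_{1}) = -1/4 ∫_{-2}^{2} h(t) sin(pi*t/2) dt = -b_{1}/2.
Integrating by parts twice (tabular method), an antiderivative of (2*t**2 - 3*t + 1) sin(pi*t/2) is -4*t**2*cos(pi*t/2)/pi + 16*t*sin(pi*t/2)/pi**2 + 6*t*cos(pi*t/2)/pi - 12*sin(pi*t/2)/pi**2 - 2*cos(pi*t/2)/pi + 32*cos(pi*t/2)/pi**3; evaluating from -2 to 2: ∫_{-2}^{2} (2*t**2 - 3*t + 1) sin(pi*t/2) dt = (-32/pi**3 + 6/pi) - (-32/pi**3 + 30/pi) = -24/pi.
Hence Im(c_{1}) = (-1/4)·(-24/pi) = 6/pi.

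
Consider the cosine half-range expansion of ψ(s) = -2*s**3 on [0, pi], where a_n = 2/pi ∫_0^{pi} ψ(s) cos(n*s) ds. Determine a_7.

12*(-4 + 49*pi**2)/(2401*pi)

a_7 = 2/pi ∫_0^{pi} (-2*s**3) cos(7*s) ds.
Integrating by parts three times (tabular method), an antiderivative of (-2*s**3) cos(7*s) is -2*s**3*sin(7*s)/7 - 6*s**2*cos(7*s)/49 + 12*s*sin(7*s)/343 + 12*cos(7*s)/2401; evaluating from 0 to pi: ∫_{0}^{pi} (-2*s**3) cos(7*s) ds = (-12/2401 + 6*pi**2/49) - (12/2401) = -24/2401 + 6*pi**2/49.
Hence a_7 = (2/pi)·(-24/2401 + 6*pi**2/49) = 12*(-4 + 49*pi**2)/(2401*pi).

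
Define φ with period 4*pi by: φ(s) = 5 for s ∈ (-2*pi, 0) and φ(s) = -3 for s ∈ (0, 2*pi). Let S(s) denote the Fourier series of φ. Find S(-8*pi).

1

s = -8*pi differs from s = 0 by -2 full period(s), and the series is 4*pi-periodic.
At s = 0 the one-sided limits are φ(0^-) = 5 and φ(0^+) = -3.
By Dirichlet's theorem the series converges to their average, [(5) + (-3)]/2 = 1.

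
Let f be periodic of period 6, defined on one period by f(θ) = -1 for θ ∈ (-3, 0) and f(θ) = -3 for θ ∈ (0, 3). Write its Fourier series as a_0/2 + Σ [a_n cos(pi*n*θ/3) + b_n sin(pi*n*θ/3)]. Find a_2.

a_2 = 1/3 ∫_{-3}^{3} f(θ) cos(2*pi*θ/3) dθ.
Split the integral at the breakpoints.
Directly, an antiderivative of (-1) cos(2*pi*θ/3) is -3*sin(2*pi*θ/3)/(2*pi); evaluating from -3 to 0: ∫_{-3}^{0} (-1) cos(2*pi*θ/3) dθ = (0) - (0) = 0.
Directly, an antiderivative of (-3) cos(2*pi*θ/3) is -9*sin(2*pi*θ/3)/(2*pi); evaluating from 0 to 3: ∫_{0}^{3} (-3) cos(2*pi*θ/3) dθ = (0) - (0) = 0.
Summing the pieces and multiplying by (1/3) gives a_2 = 0.

0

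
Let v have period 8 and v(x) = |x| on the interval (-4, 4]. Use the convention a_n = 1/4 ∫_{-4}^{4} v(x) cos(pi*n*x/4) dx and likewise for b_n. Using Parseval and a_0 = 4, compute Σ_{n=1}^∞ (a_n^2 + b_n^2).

Parseval: a_0^2/2 + Σ_{n≥1} (a_n^2+b_n^2) = 1/4 ∫_{-4}^{4} v(x)^2 dx = 32/3.
Subtract a_0^2/2 = 8: Σ (a_n^2+b_n^2) = 8/3.

8/3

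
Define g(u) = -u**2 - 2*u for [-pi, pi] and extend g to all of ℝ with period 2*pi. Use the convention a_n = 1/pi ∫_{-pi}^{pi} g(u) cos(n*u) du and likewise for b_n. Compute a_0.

-2*pi**2/3

a_0 = 1/pi ∫_{-pi}^{pi} g(u) du = 1/pi · (-2*pi**3/3) = -2*pi**2/3.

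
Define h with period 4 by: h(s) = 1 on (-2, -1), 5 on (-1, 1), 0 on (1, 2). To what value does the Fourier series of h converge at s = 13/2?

s = 13/2 differs from s = -3/2 by 2 full period(s), and the series is 4-periodic.
h is continuous at s = -3/2 with value 1, so the series converges to 1 there.

1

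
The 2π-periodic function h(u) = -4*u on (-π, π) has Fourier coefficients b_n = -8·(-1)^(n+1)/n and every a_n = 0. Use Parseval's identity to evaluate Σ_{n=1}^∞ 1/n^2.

Parseval: Σ b_n^2 = (1/π) ∫_{-π}^{π} h(u)^2 du = 32*pi**2/3.
Σ b_n^2 = Σ 64/n^2, so Σ 1/n^2 = (32*pi**2/3)/64 = pi**2/6.

pi**2/6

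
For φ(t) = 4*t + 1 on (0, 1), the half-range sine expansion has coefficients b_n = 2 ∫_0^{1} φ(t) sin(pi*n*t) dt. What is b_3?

4/pi

b_3 = 2 ∫_0^{1} (4*t + 1) sin(3*pi*t) dt.
Integrating by parts (boundary term plus one more integral), an antiderivative of (4*t + 1) sin(3*pi*t) is -4*t*cos(3*pi*t)/(3*pi) + 4*sin(3*pi*t)/(9*pi**2) - cos(3*pi*t)/(3*pi); evaluating from 0 to 1: ∫_{0}^{1} (4*t + 1) sin(3*pi*t) dt = (5/(3*pi)) - (-1/(3*pi)) = 2/pi.
Hence b_3 = 2·(2/pi) = 4/pi.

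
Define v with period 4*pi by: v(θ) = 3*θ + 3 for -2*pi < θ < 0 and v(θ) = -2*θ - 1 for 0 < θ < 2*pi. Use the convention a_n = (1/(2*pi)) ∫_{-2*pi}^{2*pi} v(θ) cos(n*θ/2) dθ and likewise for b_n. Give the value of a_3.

20/(9*pi)

a_3 = (1/(2*pi)) ∫_{-2*pi}^{2*pi} v(θ) cos(3*θ/2) dθ.
Split the integral at the breakpoints.
Integrating by parts (boundary term plus one more integral), an antiderivative of (3*θ + 3) cos(3*θ/2) is 2*θ*sin(3*θ/2) + 2*sin(3*θ/2) + 4*cos(3*θ/2)/3; evaluating from -2*pi to 0: ∫_{-2*pi}^{0} (3*θ + 3) cos(3*θ/2) dθ = (4/3) - (-4/3) = 8/3.
Integrating by parts (boundary term plus one more integral), an antiderivative of (-2*θ - 1) cos(3*θ/2) is -4*θ*sin(3*θ/2)/3 - 2*sin(3*θ/2)/3 - 8*cos(3*θ/2)/9; evaluating from 0 to 2*pi: ∫_{0}^{2*pi} (-2*θ - 1) cos(3*θ/2) dθ = (8/9) - (-8/9) = 16/9.
Summing the pieces and multiplying by (1/(2*pi)) gives a_3 = 20/(9*pi).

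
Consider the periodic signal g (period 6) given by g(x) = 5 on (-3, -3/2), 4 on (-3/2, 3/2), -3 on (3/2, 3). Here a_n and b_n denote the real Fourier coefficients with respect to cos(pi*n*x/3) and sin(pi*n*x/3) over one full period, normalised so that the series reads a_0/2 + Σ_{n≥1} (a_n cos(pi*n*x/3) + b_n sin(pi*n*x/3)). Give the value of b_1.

b_1 = 1/3 ∫_{-3}^{3} g(x) sin(pi*x/3) dx.
Split the integral at the breakpoints.
Directly, an antiderivative of (5) sin(pi*x/3) is -15*cos(pi*x/3)/pi; evaluating from -3 to -3/2: ∫_{-3}^{-3/2} (5) sin(pi*x/3) dx = (0) - (15/pi) = -15/pi.
Directly, an antiderivative of (4) sin(pi*x/3) is -12*cos(pi*x/3)/pi; evaluating from -3/2 to 3/2: ∫_{-3/2}^{3/2} (4) sin(pi*x/3) dx = (0) - (0) = 0.
Directly, an antiderivative of (-3) sin(pi*x/3) is 9*cos(pi*x/3)/pi; evaluating from 3/2 to 3: ∫_{3/2}^{3} (-3) sin(pi*x/3) dx = (-9/pi) - (0) = -9/pi.
Summing the pieces and multiplying by (1/3) gives b_1 = -8/pi.

-8/pi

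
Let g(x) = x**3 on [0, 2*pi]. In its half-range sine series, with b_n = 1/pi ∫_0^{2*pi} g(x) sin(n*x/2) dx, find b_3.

-32/9 + 16*pi**2/3

b_3 = 1/pi ∫_0^{2*pi} (x**3) sin(3*x/2) dx.
Integrating by parts three times (tabular method), an antiderivative of (x**3) sin(3*x/2) is -2*x**3*cos(3*x/2)/3 + 4*x**2*sin(3*x/2)/3 + 16*x*cos(3*x/2)/9 - 32*sin(3*x/2)/27; evaluating from 0 to 2*pi: ∫_{0}^{2*pi} (x**3) sin(3*x/2) dx = (16*pi*(-2 + 3*pi**2)/9) - (0) = 16*pi*(-2 + 3*pi**2)/9.
Hence b_3 = (1/pi)·(16*pi*(-2 + 3*pi**2)/9) = -32/9 + 16*pi**2/3.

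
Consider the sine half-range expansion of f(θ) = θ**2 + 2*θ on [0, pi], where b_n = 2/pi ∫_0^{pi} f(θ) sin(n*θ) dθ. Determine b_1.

-8/pi + 4 + 2*pi

b_1 = 2/pi ∫_0^{pi} (θ**2 + 2*θ) sin(θ) dθ.
Integrating by parts twice (tabular method), an antiderivative of (θ**2 + 2*θ) sin(θ) is -θ**2*cos(θ) + 2*θ*sin(θ) - 2*θ*cos(θ) + 2*sin(θ) + 2*cos(θ); evaluating from 0 to pi: ∫_{0}^{pi} (θ**2 + 2*θ) sin(θ) dθ = (-2 + 2*pi + pi**2) - (2) = -4 + 2*pi + pi**2.
Hence b_1 = (2/pi)·(-4 + 2*pi + pi**2) = -8/pi + 4 + 2*pi.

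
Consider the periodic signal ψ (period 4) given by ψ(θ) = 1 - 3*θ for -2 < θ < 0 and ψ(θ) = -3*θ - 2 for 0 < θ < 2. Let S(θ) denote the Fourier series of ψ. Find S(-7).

-5

θ = -7 differs from θ = 1 by -2 full period(s), and the series is 4-periodic.
ψ is continuous at θ = 1 with value -5, so the series converges to -5 there.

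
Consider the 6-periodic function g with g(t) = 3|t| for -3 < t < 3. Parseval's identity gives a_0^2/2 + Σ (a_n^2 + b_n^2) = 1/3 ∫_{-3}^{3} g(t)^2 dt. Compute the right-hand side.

1/3 ∫_{-3}^{3} g(t)^2 dt = 1/3 · (162) = 54.

54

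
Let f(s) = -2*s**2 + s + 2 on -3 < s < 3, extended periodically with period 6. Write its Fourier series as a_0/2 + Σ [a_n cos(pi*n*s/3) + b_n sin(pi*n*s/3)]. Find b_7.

6/(7*pi)

b_7 = 1/3 ∫_{-3}^{3} f(s) sin(7*pi*s/3) ds.
Integrating by parts twice (tabular method), an antiderivative of (-2*s**2 + s + 2) sin(7*pi*s/3) is 6*s**2*cos(7*pi*s/3)/(7*pi) - 36*s*sin(7*pi*s/3)/(49*pi**2) - 3*s*cos(7*pi*s/3)/(7*pi) + 9*sin(7*pi*s/3)/(49*pi**2) - 6*cos(7*pi*s/3)/(7*pi) - 108*cos(7*pi*s/3)/(343*pi**3); evaluating from -3 to 3: ∫_{-3}^{3} (-2*s**2 + s + 2) sin(7*pi*s/3) ds = (3*(36 - 637*pi**2)/(343*pi**3)) - (3*(36 - 931*pi**2)/(343*pi**3)) = 18/(7*pi).
Hence b_7 = (1/3)·(18/(7*pi)) = 6/(7*pi).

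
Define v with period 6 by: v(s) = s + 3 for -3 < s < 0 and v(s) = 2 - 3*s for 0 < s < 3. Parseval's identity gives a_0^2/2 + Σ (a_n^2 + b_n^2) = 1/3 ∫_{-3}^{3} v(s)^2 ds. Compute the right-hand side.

16

1/3 ∫_{-3}^{3} v(s)^2 ds = 1/3 · (48) = 16.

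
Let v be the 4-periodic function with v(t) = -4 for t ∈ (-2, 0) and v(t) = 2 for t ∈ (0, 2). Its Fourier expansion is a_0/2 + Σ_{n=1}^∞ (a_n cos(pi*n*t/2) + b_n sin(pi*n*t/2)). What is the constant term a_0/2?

-1

a_0 = 1/2 ∫_{-2}^{2} v(t) dt = 1/2 · (-4) = -2.
So the constant term a_0/2 = -1.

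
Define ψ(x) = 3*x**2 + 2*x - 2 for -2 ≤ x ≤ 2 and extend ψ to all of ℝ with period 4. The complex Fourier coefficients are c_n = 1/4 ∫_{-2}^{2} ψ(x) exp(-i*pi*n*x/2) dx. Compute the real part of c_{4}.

Since ψ is real-valued, Re(c_{4}) = 1/4 ∫_{-2}^{2} ψ(x) cos(2*pi*x) dx = a_{4}/2.
Integrating by parts twice (tabular method), an antiderivative of (3*x**2 + 2*x - 2) cos(2*pi*x) is 3*x**2*sin(2*pi*x)/(2*pi) + x*sin(2*pi*x)/pi + 3*x*cos(2*pi*x)/(2*pi**2) - sin(2*pi*x)/pi - 3*sin(2*pi*x)/(4*pi**3) + cos(2*pi*x)/(2*pi**2); evaluating from -2 to 2: ∫_{-2}^{2} (3*x**2 + 2*x - 2) cos(2*pi*x) dx = (7/(2*pi**2)) - (-5/(2*pi**2)) = 6/pi**2.
Hence Re(c_{4}) = (1/4)·(6/pi**2) = 3/(2*pi**2).

3/(2*pi**2)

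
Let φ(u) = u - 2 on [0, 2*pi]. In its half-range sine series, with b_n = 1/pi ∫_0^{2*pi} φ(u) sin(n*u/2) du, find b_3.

b_3 = 1/pi ∫_0^{2*pi} (u - 2) sin(3*u/2) du.
Integrating by parts (boundary term plus one more integral), an antiderivative of (u - 2) sin(3*u/2) is -2*u*cos(3*u/2)/3 + 4*sin(3*u/2)/9 + 4*cos(3*u/2)/3; evaluating from 0 to 2*pi: ∫_{0}^{2*pi} (u - 2) sin(3*u/2) du = (-4/3 + 4*pi/3) - (4/3) = -8/3 + 4*pi/3.
Hence b_3 = (1/pi)·(-8/3 + 4*pi/3) = 4*(-2 + pi)/(3*pi).

4*(-2 + pi)/(3*pi)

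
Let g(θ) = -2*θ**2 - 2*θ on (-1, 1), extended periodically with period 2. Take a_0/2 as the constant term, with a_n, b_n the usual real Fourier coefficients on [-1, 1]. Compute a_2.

a_2 = ∫_{-1}^{1} g(θ) cos(2*pi*θ) dθ.
Integrating by parts twice (tabular method), an antiderivative of (-2*θ**2 - 2*θ) cos(2*pi*θ) is -θ**2*sin(2*pi*θ)/pi - θ*sin(2*pi*θ)/pi - θ*cos(2*pi*θ)/pi**2 + sin(2*pi*θ)/(2*pi**3) - cos(2*pi*θ)/(2*pi**2); evaluating from -1 to 1: ∫_{-1}^{1} (-2*θ**2 - 2*θ) cos(2*pi*θ) dθ = (-3/(2*pi**2)) - (1/(2*pi**2)) = -2/pi**2.
Hence a_2 = -2/pi**2.

-2/pi**2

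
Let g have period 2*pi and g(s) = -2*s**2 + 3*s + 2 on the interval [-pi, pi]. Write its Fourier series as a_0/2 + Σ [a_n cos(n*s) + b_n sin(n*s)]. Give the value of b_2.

-3

b_2 = 1/pi ∫_{-pi}^{pi} g(s) sin(2*s) ds.
Integrating by parts twice (tabular method), an antiderivative of (-2*s**2 + 3*s + 2) sin(2*s) is s**2*cos(2*s) - s*sin(2*s) - 3*s*cos(2*s)/2 + 3*sin(2*s)/4 - 3*cos(2*s)/2; evaluating from -pi to pi: ∫_{-pi}^{pi} (-2*s**2 + 3*s + 2) sin(2*s) ds = (-3*pi/2 - 3/2 + pi**2) - (-3/2 + 3*pi/2 + pi**2) = -3*pi.
Hence b_2 = (1/pi)·(-3*pi) = -3.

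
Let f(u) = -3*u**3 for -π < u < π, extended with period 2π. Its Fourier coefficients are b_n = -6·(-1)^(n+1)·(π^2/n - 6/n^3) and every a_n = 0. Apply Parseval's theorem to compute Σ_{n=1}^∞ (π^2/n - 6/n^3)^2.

pi**6/14

Parseval: Σ b_n^2 = (1/π) ∫_{-π}^{π} f(u)^2 du = 18*pi**6/7.
b_n^2 = 36·(π^2/n - 6/n^3)^2, so the sum equals (18*pi**6/7)/36 = pi**6/14.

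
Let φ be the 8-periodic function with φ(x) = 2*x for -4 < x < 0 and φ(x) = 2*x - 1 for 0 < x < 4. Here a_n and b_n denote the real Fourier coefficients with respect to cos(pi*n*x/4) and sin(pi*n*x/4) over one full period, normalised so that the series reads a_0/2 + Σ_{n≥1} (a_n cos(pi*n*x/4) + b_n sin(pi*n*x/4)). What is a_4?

a_4 = 1/4 ∫_{-4}^{4} φ(x) cos(pi*x) dx.
Split the integral at the breakpoints.
Integrating by parts (boundary term plus one more integral), an antiderivative of (2*x) cos(pi*x) is 2*x*sin(pi*x)/pi + 2*cos(pi*x)/pi**2; evaluating from -4 to 0: ∫_{-4}^{0} (2*x) cos(pi*x) dx = (2/pi**2) - (2/pi**2) = 0.
Integrating by parts (boundary term plus one more integral), an antiderivative of (2*x - 1) cos(pi*x) is 2*x*sin(pi*x)/pi - sin(pi*x)/pi + 2*cos(pi*x)/pi**2; evaluating from 0 to 4: ∫_{0}^{4} (2*x - 1) cos(pi*x) dx = (2/pi**2) - (2/pi**2) = 0.
Summing the pieces and multiplying by (1/4) gives a_4 = 0.

0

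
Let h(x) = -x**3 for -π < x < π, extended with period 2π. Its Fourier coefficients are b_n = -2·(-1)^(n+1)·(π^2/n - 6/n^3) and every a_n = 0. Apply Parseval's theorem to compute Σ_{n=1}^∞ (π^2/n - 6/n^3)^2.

pi**6/14

Parseval: Σ b_n^2 = (1/π) ∫_{-π}^{π} h(x)^2 dx = 2*pi**6/7.
b_n^2 = 4·(π^2/n - 6/n^3)^2, so the sum equals (2*pi**6/7)/4 = pi**6/14.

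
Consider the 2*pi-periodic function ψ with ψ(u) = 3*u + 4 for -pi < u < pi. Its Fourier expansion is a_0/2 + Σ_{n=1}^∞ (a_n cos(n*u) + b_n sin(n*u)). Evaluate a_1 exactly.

0

a_1 = 1/pi ∫_{-pi}^{pi} ψ(u) cos(u) du.
Integrating by parts (boundary term plus one more integral), an antiderivative of (3*u + 4) cos(u) is 3*u*sin(u) + 4*sin(u) + 3*cos(u); evaluating from -pi to pi: ∫_{-pi}^{pi} (3*u + 4) cos(u) du = (-3) - (-3) = 0.
Hence a_1 = (1/pi)·(0) = 0.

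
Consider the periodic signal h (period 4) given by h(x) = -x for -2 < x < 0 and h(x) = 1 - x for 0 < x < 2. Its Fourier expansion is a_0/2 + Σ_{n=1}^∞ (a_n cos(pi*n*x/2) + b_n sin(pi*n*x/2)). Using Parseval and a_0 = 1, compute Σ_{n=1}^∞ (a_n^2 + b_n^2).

Parseval: a_0^2/2 + Σ_{n≥1} (a_n^2+b_n^2) = 1/2 ∫_{-2}^{2} h(x)^2 dx = 5/3.
Subtract a_0^2/2 = 1/2: Σ (a_n^2+b_n^2) = 7/6.

7/6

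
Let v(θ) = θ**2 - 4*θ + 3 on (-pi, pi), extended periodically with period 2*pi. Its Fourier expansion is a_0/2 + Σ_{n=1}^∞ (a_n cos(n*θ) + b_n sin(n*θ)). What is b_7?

-8/7

b_7 = 1/pi ∫_{-pi}^{pi} v(θ) sin(7*θ) dθ.
Integrating by parts twice (tabular method), an antiderivative of (θ**2 - 4*θ + 3) sin(7*θ) is -θ**2*cos(7*θ)/7 + 2*θ*sin(7*θ)/49 + 4*θ*cos(7*θ)/7 - 4*sin(7*θ)/49 - 145*cos(7*θ)/343; evaluating from -pi to pi: ∫_{-pi}^{pi} (θ**2 - 4*θ + 3) sin(7*θ) dθ = (-4*pi/7 + 145/343 + pi**2/7) - (145/343 + pi**2/7 + 4*pi/7) = -8*pi/7.
Hence b_7 = (1/pi)·(-8*pi/7) = -8/7.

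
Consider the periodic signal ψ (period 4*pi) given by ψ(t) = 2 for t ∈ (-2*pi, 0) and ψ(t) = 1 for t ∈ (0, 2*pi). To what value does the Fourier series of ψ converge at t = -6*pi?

t = -6*pi differs from t = -2*pi by -1 full period(s), and the series is 4*pi-periodic.
At t = -2*pi the one-sided limits are ψ(-2*pi^-) = 1 and ψ(-2*pi^+) = 2.
By Dirichlet's theorem the series converges to their average, [(1) + (2)]/2 = 3/2.

3/2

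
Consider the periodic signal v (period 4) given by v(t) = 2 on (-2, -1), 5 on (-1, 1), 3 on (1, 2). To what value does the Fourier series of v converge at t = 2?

At t = 2 the one-sided limits are v(2^-) = 3 and v(2^+) = 2.
By Dirichlet's theorem the series converges to their average, [(3) + (2)]/2 = 5/2.

5/2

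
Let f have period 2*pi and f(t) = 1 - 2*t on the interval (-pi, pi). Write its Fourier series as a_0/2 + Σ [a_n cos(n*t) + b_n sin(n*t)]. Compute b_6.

b_6 = 1/pi ∫_{-pi}^{pi} f(t) sin(6*t) dt.
Integrating by parts (boundary term plus one more integral), an antiderivative of (1 - 2*t) sin(6*t) is t*cos(6*t)/3 - sin(6*t)/18 - cos(6*t)/6; evaluating from -pi to pi: ∫_{-pi}^{pi} (1 - 2*t) sin(6*t) dt = (-1/6 + pi/3) - (-pi/3 - 1/6) = 2*pi/3.
Hence b_6 = (1/pi)·(2*pi/3) = 2/3.

2/3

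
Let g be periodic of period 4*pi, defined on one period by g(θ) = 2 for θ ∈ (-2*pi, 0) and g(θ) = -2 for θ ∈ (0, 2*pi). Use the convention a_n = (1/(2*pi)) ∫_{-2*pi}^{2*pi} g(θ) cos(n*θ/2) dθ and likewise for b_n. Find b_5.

-8/(5*pi)

b_5 = (1/(2*pi)) ∫_{-2*pi}^{2*pi} g(θ) sin(5*θ/2) dθ.
g is odd and sin(5*θ/2) is odd, so the integrand is even and b_5 = 1/pi ∫_0^{2*pi} g(θ) sin(5*θ/2) dθ.
Directly, an antiderivative of (-2) sin(5*θ/2) is 4*cos(5*θ/2)/5; evaluating from 0 to 2*pi: ∫_{0}^{2*pi} (-2) sin(5*θ/2) dθ = (-4/5) - (4/5) = -8/5.
Hence b_5 = (1/pi)·(-8/5) = -8/(5*pi).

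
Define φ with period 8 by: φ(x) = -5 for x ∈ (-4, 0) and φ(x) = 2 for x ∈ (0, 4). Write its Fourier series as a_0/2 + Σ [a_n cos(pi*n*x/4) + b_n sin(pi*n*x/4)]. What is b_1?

b_1 = 1/4 ∫_{-4}^{4} φ(x) sin(pi*x/4) dx.
Split the integral at the breakpoints.
Directly, an antiderivative of (-5) sin(pi*x/4) is 20*cos(pi*x/4)/pi; evaluating from -4 to 0: ∫_{-4}^{0} (-5) sin(pi*x/4) dx = (20/pi) - (-20/pi) = 40/pi.
Directly, an antiderivative of (2) sin(pi*x/4) is -8*cos(pi*x/4)/pi; evaluating from 0 to 4: ∫_{0}^{4} (2) sin(pi*x/4) dx = (8/pi) - (-8/pi) = 16/pi.
Summing the pieces and multiplying by (1/4) gives b_1 = 14/pi.

14/pi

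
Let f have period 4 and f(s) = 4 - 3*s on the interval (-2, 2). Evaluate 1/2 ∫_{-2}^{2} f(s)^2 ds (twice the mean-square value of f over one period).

1/2 ∫_{-2}^{2} f(s)^2 ds = 1/2 · (112) = 56.

56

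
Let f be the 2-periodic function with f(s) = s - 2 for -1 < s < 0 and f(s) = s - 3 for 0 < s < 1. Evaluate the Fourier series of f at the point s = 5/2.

-5/2

s = 5/2 differs from s = 1/2 by 1 full period(s), and the series is 2-periodic.
f is continuous at s = 1/2 with value -5/2, so the series converges to -5/2 there.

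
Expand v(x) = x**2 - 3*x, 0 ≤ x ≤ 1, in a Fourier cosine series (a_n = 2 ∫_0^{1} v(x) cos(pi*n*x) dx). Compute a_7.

a_7 = 2 ∫_0^{1} (x**2 - 3*x) cos(7*pi*x) dx.
Integrating by parts twice (tabular method), an antiderivative of (x**2 - 3*x) cos(7*pi*x) is x**2*sin(7*pi*x)/(7*pi) - 3*x*sin(7*pi*x)/(7*pi) + 2*x*cos(7*pi*x)/(49*pi**2) - 2*sin(7*pi*x)/(343*pi**3) - 3*cos(7*pi*x)/(49*pi**2); evaluating from 0 to 1: ∫_{0}^{1} (x**2 - 3*x) cos(7*pi*x) dx = (1/(49*pi**2)) - (-3/(49*pi**2)) = 4/(49*pi**2).
Hence a_7 = 2·(4/(49*pi**2)) = 8/(49*pi**2).

8/(49*pi**2)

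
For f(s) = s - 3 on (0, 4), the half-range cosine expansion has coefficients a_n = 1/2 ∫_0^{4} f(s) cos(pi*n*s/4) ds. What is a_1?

-16/pi**2

a_1 = 1/2 ∫_0^{4} (s - 3) cos(pi*s/4) ds.
Integrating by parts (boundary term plus one more integral), an antiderivative of (s - 3) cos(pi*s/4) is 4*s*sin(pi*s/4)/pi - 12*sin(pi*s/4)/pi + 16*cos(pi*s/4)/pi**2; evaluating from 0 to 4: ∫_{0}^{4} (s - 3) cos(pi*s/4) ds = (-16/pi**2) - (16/pi**2) = -32/pi**2.
Hence a_1 = (1/2)·(-32/pi**2) = -16/pi**2.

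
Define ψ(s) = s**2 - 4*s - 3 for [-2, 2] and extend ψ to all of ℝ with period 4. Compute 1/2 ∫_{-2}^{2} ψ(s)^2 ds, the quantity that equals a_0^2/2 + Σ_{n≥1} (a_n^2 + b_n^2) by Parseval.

1/2 ∫_{-2}^{2} ψ(s)^2 ds = 1/2 · (1532/15) = 766/15.

766/15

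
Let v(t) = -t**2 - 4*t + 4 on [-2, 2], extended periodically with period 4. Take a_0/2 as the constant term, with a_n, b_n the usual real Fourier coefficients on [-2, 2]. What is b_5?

b_5 = 1/2 ∫_{-2}^{2} v(t) sin(5*pi*t/2) dt.
Integrating by parts twice (tabular method), an antiderivative of (-t**2 - 4*t + 4) sin(5*pi*t/2) is 2*t**2*cos(5*pi*t/2)/(5*pi) - 8*t*sin(5*pi*t/2)/(25*pi**2) + 8*t*cos(5*pi*t/2)/(5*pi) - 16*sin(5*pi*t/2)/(25*pi**2) - 8*cos(5*pi*t/2)/(5*pi) - 16*cos(5*pi*t/2)/(125*pi**3); evaluating from -2 to 2: ∫_{-2}^{2} (-t**2 - 4*t + 4) sin(5*pi*t/2) dt = (16*(1 - 25*pi**2)/(125*pi**3)) - (16*(1 + 25*pi**2)/(125*pi**3)) = -32/(5*pi).
Hence b_5 = (1/2)·(-32/(5*pi)) = -16/(5*pi).

-16/(5*pi)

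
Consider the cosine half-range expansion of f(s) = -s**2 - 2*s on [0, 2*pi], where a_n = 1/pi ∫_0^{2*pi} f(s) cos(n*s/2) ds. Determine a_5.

a_5 = 1/pi ∫_0^{2*pi} (-s**2 - 2*s) cos(5*s/2) ds.
Integrating by parts twice (tabular method), an antiderivative of (-s**2 - 2*s) cos(5*s/2) is -2*s**2*sin(5*s/2)/5 - 4*s*sin(5*s/2)/5 - 8*s*cos(5*s/2)/25 + 16*sin(5*s/2)/125 - 8*cos(5*s/2)/25; evaluating from 0 to 2*pi: ∫_{0}^{2*pi} (-s**2 - 2*s) cos(5*s/2) ds = (8/25 + 16*pi/25) - (-8/25) = 16/25 + 16*pi/25.
Hence a_5 = (1/pi)·(16/25 + 16*pi/25) = 16*(1 + pi)/(25*pi).

16*(1 + pi)/(25*pi)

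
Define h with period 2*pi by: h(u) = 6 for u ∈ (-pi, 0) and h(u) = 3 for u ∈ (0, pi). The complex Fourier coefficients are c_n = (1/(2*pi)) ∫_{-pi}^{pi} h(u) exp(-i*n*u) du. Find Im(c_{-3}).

-1/pi

Since h is real-valued, Im(c_{-3}) = -(1/(2*pi)) ∫_{-pi}^{pi} h(u) sin(-3*u) du = b_{3}/2.
Split the integral at the breakpoints.
Directly, an antiderivative of (6) sin(-3*u) is 2*cos(3*u); evaluating from -pi to 0: ∫_{-pi}^{0} (6) sin(-3*u) du = (2) - (-2) = 4.
Directly, an antiderivative of (3) sin(-3*u) is cos(3*u); evaluating from 0 to pi: ∫_{0}^{pi} (3) sin(-3*u) du = (-1) - (1) = -2.
So ∫_{-pi}^{pi} h(u) sin(-3*u) du = 2.
Hence Im(c_{-3}) = (-1/(2*pi))·(2) = -1/pi.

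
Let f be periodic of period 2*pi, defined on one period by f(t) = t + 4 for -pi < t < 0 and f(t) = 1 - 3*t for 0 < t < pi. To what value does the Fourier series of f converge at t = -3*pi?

t = -3*pi differs from t = pi by -2 full period(s), and the series is 2*pi-periodic.
At t = pi the one-sided limits are f(pi^-) = 1 - 3*pi and f(pi^+) = 4 - pi.
By Dirichlet's theorem the series converges to their average, [(1 - 3*pi) + (4 - pi)]/2 = 5/2 - 2*pi.

5/2 - 2*pi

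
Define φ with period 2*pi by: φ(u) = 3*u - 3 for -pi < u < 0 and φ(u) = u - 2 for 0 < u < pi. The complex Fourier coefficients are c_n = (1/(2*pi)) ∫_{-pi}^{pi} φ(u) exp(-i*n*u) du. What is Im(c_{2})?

Since φ is real-valued, Im(c_{2}) = -(1/(2*pi)) ∫_{-pi}^{pi} φ(u) sin(2*u) du = -b_{2}/2.
Split the integral at the breakpoints.
Integrating by parts (boundary term plus one more integral), an antiderivative of (3*u - 3) sin(2*u) is -3*u*cos(2*u)/2 + 3*sin(2*u)/4 + 3*cos(2*u)/2; evaluating from -pi to 0: ∫_{-pi}^{0} (3*u - 3) sin(2*u) du = (3/2) - (3/2 + 3*pi/2) = -3*pi/2.
Integrating by parts (boundary term plus one more integral), an antiderivative of (u - 2) sin(2*u) is -u*cos(2*u)/2 + sin(2*u)/4 + cos(2*u); evaluating from 0 to pi: ∫_{0}^{pi} (u - 2) sin(2*u) du = (1 - pi/2) - (1) = -pi/2.
So ∫_{-pi}^{pi} φ(u) sin(2*u) du = -2*pi.
Hence Im(c_{2}) = (-1/(2*pi))·(-2*pi) = 1.

1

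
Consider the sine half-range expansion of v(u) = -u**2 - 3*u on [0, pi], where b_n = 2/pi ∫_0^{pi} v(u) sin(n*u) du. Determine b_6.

1 + pi/3

b_6 = 2/pi ∫_0^{pi} (-u**2 - 3*u) sin(6*u) du.
Integrating by parts twice (tabular method), an antiderivative of (-u**2 - 3*u) sin(6*u) is u**2*cos(6*u)/6 - u*sin(6*u)/18 + u*cos(6*u)/2 - sin(6*u)/12 - cos(6*u)/108; evaluating from 0 to pi: ∫_{0}^{pi} (-u**2 - 3*u) sin(6*u) du = (-1/108 + pi/2 + pi**2/6) - (-1/108) = pi*(3 + pi)/6.
Hence b_6 = (2/pi)·(pi*(3 + pi)/6) = 1 + pi/3.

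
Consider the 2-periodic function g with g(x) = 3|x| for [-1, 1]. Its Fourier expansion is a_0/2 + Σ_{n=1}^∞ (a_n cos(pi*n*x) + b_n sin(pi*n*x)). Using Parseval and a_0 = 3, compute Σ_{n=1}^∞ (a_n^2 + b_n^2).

3/2

Parseval: a_0^2/2 + Σ_{n≥1} (a_n^2+b_n^2) = ∫_{-1}^{1} g(x)^2 dx = 6.
Subtract a_0^2/2 = 9/2: Σ (a_n^2+b_n^2) = 3/2.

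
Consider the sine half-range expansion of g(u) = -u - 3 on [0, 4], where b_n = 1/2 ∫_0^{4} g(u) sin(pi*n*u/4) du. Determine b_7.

b_7 = 1/2 ∫_0^{4} (-u - 3) sin(7*pi*u/4) du.
Integrating by parts (boundary term plus one more integral), an antiderivative of (-u - 3) sin(7*pi*u/4) is 4*u*cos(7*pi*u/4)/(7*pi) - 16*sin(7*pi*u/4)/(49*pi**2) + 12*cos(7*pi*u/4)/(7*pi); evaluating from 0 to 4: ∫_{0}^{4} (-u - 3) sin(7*pi*u/4) du = (-4/pi) - (12/(7*pi)) = -40/(7*pi).
Hence b_7 = (1/2)·(-40/(7*pi)) = -20/(7*pi).

-20/(7*pi)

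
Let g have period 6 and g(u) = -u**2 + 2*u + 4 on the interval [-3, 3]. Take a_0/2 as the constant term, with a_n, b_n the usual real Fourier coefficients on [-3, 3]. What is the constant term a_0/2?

a_0 = 1/3 ∫_{-3}^{3} g(u) du = 1/3 · (6) = 2.
So the constant term a_0/2 = 1.

1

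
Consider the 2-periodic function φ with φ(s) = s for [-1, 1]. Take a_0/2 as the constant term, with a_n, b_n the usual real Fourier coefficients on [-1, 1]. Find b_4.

-1/(2*pi)

b_4 = ∫_{-1}^{1} φ(s) sin(4*pi*s) ds.
φ is odd and sin(4*pi*s) is odd, so the integrand is even and b_4 = 2 ∫_0^{1} φ(s) sin(4*pi*s) ds.
Integrating by parts (boundary term plus one more integral), an antiderivative of (s) sin(4*pi*s) is -s*cos(4*pi*s)/(4*pi) + sin(4*pi*s)/(16*pi**2); evaluating from 0 to 1: ∫_{0}^{1} (s) sin(4*pi*s) ds = (-1/(4*pi)) - (0) = -1/(4*pi).
Hence b_4 = 2·(-1/(4*pi)) = -1/(2*pi).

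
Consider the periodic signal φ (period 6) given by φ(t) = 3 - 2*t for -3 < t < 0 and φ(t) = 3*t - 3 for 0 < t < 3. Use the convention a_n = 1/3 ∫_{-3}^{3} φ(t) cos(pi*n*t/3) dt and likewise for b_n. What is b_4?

-3/(4*pi)

b_4 = 1/3 ∫_{-3}^{3} φ(t) sin(4*pi*t/3) dt.
Split the integral at the breakpoints.
Integrating by parts (boundary term plus one more integral), an antiderivative of (3 - 2*t) sin(4*pi*t/3) is 3*t*cos(4*pi*t/3)/(2*pi) - 9*sin(4*pi*t/3)/(8*pi**2) - 9*cos(4*pi*t/3)/(4*pi); evaluating from -3 to 0: ∫_{-3}^{0} (3 - 2*t) sin(4*pi*t/3) dt = (-9/(4*pi)) - (-27/(4*pi)) = 9/(2*pi).
Integrating by parts (boundary term plus one more integral), an antiderivative of (3*t - 3) sin(4*pi*t/3) is -9*t*cos(4*pi*t/3)/(4*pi) + 27*sin(4*pi*t/3)/(16*pi**2) + 9*cos(4*pi*t/3)/(4*pi); evaluating from 0 to 3: ∫_{0}^{3} (3*t - 3) sin(4*pi*t/3) dt = (-9/(2*pi)) - (9/(4*pi)) = -27/(4*pi).
Summing the pieces and multiplying by (1/3) gives b_4 = -3/(4*pi).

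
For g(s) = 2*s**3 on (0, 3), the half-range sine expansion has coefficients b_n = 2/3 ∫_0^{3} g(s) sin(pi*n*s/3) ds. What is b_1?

b_1 = 2/3 ∫_0^{3} (2*s**3) sin(pi*s/3) ds.
Integrating by parts three times (tabular method), an antiderivative of (2*s**3) sin(pi*s/3) is -6*s**3*cos(pi*s/3)/pi + 54*s**2*sin(pi*s/3)/pi**2 + 324*s*cos(pi*s/3)/pi**3 - 972*sin(pi*s/3)/pi**4; evaluating from 0 to 3: ∫_{0}^{3} (2*s**3) sin(pi*s/3) ds = (-972/pi**3 + 162/pi) - (0) = -972/pi**3 + 162/pi.
Hence b_1 = (2/3)·(-972/pi**3 + 162/pi) = -648/pi**3 + 108/pi.

-648/pi**3 + 108/pi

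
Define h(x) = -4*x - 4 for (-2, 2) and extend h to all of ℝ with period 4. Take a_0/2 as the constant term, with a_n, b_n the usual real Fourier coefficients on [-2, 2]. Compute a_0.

a_0 = 1/2 ∫_{-2}^{2} h(x) dx = 1/2 · (-16) = -8.

-8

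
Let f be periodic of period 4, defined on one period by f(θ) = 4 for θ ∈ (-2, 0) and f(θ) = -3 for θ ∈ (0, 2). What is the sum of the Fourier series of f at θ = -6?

θ = -6 differs from θ = 2 by -2 full period(s), and the series is 4-periodic.
At θ = 2 the one-sided limits are f(2^-) = -3 and f(2^+) = 4.
By Dirichlet's theorem the series converges to their average, [(-3) + (4)]/2 = 1/2.

1/2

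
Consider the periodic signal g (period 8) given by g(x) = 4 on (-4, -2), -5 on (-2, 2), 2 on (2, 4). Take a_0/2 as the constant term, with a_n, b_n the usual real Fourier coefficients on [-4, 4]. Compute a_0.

-2

a_0 = 1/4 ∫_{-4}^{4} g(x) dx = 1/4 · (-8) = -2.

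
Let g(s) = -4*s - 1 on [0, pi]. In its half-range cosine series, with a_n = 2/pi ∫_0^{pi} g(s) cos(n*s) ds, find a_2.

a_2 = 2/pi ∫_0^{pi} (-4*s - 1) cos(2*s) ds.
Integrating by parts (boundary term plus one more integral), an antiderivative of (-4*s - 1) cos(2*s) is -2*s*sin(2*s) - sin(2*s)/2 - cos(2*s); evaluating from 0 to pi: ∫_{0}^{pi} (-4*s - 1) cos(2*s) ds = (-1) - (-1) = 0.
Hence a_2 = (2/pi)·(0) = 0.

0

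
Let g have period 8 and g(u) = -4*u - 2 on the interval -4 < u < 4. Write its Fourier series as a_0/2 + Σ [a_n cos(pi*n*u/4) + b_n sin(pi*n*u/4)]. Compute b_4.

8/pi

b_4 = 1/4 ∫_{-4}^{4} g(u) sin(pi*u) du.
Integrating by parts (boundary term plus one more integral), an antiderivative of (-4*u - 2) sin(pi*u) is 4*u*cos(pi*u)/pi - 4*sin(pi*u)/pi**2 + 2*cos(pi*u)/pi; evaluating from -4 to 4: ∫_{-4}^{4} (-4*u - 2) sin(pi*u) du = (18/pi) - (-14/pi) = 32/pi.
Hence b_4 = (1/4)·(32/pi) = 8/pi.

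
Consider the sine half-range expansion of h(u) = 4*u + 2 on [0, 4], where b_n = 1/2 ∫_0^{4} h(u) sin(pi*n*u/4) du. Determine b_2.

-16/pi

b_2 = 1/2 ∫_0^{4} (4*u + 2) sin(pi*u/2) du.
Integrating by parts (boundary term plus one more integral), an antiderivative of (4*u + 2) sin(pi*u/2) is -8*u*cos(pi*u/2)/pi + 16*sin(pi*u/2)/pi**2 - 4*cos(pi*u/2)/pi; evaluating from 0 to 4: ∫_{0}^{4} (4*u + 2) sin(pi*u/2) du = (-36/pi) - (-4/pi) = -32/pi.
Hence b_2 = (1/2)·(-32/pi) = -16/pi.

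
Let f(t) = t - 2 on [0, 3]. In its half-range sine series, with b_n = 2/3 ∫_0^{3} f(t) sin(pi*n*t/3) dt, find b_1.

b_1 = 2/3 ∫_0^{3} (t - 2) sin(pi*t/3) dt.
Integrating by parts (boundary term plus one more integral), an antiderivative of (t - 2) sin(pi*t/3) is -3*t*cos(pi*t/3)/pi + 9*sin(pi*t/3)/pi**2 + 6*cos(pi*t/3)/pi; evaluating from 0 to 3: ∫_{0}^{3} (t - 2) sin(pi*t/3) dt = (3/pi) - (6/pi) = -3/pi.
Hence b_1 = (2/3)·(-3/pi) = -2/pi.

-2/pi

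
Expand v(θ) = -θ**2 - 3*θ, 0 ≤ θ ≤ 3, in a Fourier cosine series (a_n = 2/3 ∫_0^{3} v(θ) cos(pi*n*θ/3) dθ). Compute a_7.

72/(49*pi**2)

a_7 = 2/3 ∫_0^{3} (-θ**2 - 3*θ) cos(7*pi*θ/3) dθ.
Integrating by parts twice (tabular method), an antiderivative of (-θ**2 - 3*θ) cos(7*pi*θ/3) is -3*θ**2*sin(7*pi*θ/3)/(7*pi) - 9*θ*sin(7*pi*θ/3)/(7*pi) - 18*θ*cos(7*pi*θ/3)/(49*pi**2) + 54*sin(7*pi*θ/3)/(343*pi**3) - 27*cos(7*pi*θ/3)/(49*pi**2); evaluating from 0 to 3: ∫_{0}^{3} (-θ**2 - 3*θ) cos(7*pi*θ/3) dθ = (81/(49*pi**2)) - (-27/(49*pi**2)) = 108/(49*pi**2).
Hence a_7 = (2/3)·(108/(49*pi**2)) = 72/(49*pi**2).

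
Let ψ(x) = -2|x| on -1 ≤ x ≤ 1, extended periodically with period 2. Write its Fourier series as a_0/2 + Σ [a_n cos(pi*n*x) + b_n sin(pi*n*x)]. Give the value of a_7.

8/(49*pi**2)

a_7 = ∫_{-1}^{1} ψ(x) cos(7*pi*x) dx.
ψ is even and cos(7*pi*x) is even, so the integrand is even and a_7 = 2 ∫_0^{1} ψ(x) cos(7*pi*x) dx.
Integrating by parts (boundary term plus one more integral), an antiderivative of (-2*x) cos(7*pi*x) is -2*x*sin(7*pi*x)/(7*pi) - 2*cos(7*pi*x)/(49*pi**2); evaluating from 0 to 1: ∫_{0}^{1} (-2*x) cos(7*pi*x) dx = (2/(49*pi**2)) - (-2/(49*pi**2)) = 4/(49*pi**2).
Hence a_7 = 2·(4/(49*pi**2)) = 8/(49*pi**2).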